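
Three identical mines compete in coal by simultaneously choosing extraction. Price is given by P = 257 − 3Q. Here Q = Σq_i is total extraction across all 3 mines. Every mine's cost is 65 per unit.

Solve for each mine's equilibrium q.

16

A representative mine's profit is π_i = q_i(257 − 3Q) − 65q_i, with Q = q_i + Σ_{j≠i} q_j.
First-order condition: 192 − 6q_i − 3Σ_{j≠i} q_j = 0.
In a symmetric equilibrium every mine chooses the same q, so Σ_{j≠i} q_j = 2q. The condition becomes 192 − 12q = 0, giving q = 192/12 = 16.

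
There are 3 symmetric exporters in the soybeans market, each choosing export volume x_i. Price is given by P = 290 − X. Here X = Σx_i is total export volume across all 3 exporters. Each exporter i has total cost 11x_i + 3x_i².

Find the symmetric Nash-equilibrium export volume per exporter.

27.9

A representative exporter's profit is π_i = x_i(290 − X) − 11x_i − 3x_i², with X = x_i + Σ_{j≠i} x_j.
First-order condition: 279 − 8x_i − Σ_{j≠i} x_j = 0.
In a symmetric equilibrium every exporter chooses the same x, so Σ_{j≠i} x_j = 2x. The condition becomes 279 − 10x = 0, giving x = 279/10 = 27.9.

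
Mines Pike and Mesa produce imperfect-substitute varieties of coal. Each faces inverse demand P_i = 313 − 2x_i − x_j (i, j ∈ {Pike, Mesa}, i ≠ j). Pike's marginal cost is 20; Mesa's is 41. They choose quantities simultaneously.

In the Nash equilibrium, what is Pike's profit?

7200

Mine Pike's profit: π = x_{Pike}(313 − 2x_{Pike} − x_{Mesa}) − 20x_{Pike}.
∂π/∂x_{Pike} = 293 − 4x_{Pike} − x_{Mesa} = 0 ⇒ x_{Pike} = 73.25 − 0.25x_{Mesa}.
Similarly x_{Mesa} = 68 − 0.25x_{Pike}.
Substituting the second reaction function into the first: x_{Pike} = 73.25 − 0.25(68 − 0.25x_{Pike}), which gives 0.9375x_{Pike} = 56.25 ⇒ x_{Pike} = 60.
Then x_{Mesa} = 68 − 0.25·60 = 53.
P_{Pike} = 313 − 2·60 − 53 = 140.
Profit = (140 − 20)·60 = 7200.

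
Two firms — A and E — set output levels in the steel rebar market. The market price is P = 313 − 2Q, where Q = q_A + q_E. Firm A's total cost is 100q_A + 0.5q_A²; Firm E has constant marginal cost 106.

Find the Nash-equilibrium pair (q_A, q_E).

27.375, 38.0625

Firm A's profit: π = q_A(313 − 2(q_A + q_E)) − 100q_A − 0.5q_A².
∂π/∂q_A = 213 − 5q_A − 2q_E = 0, so q_A = 42.6 − 0.4q_E.
For E: ∂π/∂q_E = 207 − 4q_E − 2q_A = 0 ⇒ q_E = 51.75 − 0.5q_A.
Plugging q_E into A's best response: q_A = 42.6 − 0.4(51.75 − 0.5q_A) ⇒ 0.8q_A = 21.9, so q_A = 27.375.
Then q_E = 51.75 − 0.5·27.375 = 38.0625.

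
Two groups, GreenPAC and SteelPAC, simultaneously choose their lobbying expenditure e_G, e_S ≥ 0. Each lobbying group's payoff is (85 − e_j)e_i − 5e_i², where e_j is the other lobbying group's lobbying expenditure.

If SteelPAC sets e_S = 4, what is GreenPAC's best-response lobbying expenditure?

GreenPAC's payoff is (85 − e_S)e_G − 5e_G².
∂π/∂e_G = 85 − e_S − 10e_G = 0, so e_G = 8.5 − 0.1e_S.
At e_S = 4: e_G = 8.5 − 0.1·4 = 8.1.

8.1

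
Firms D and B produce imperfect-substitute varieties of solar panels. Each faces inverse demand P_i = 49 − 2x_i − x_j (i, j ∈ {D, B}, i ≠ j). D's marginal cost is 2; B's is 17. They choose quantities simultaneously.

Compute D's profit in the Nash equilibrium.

216.32

Firm D's profit: π = x_D(49 − 2x_D − x_B) − 2x_D.
∂π/∂x_D = 47 − 4x_D − x_B = 0 ⇒ x_D = 11.75 − 0.25x_B.
Similarly x_B = 8 − 0.25x_D.
Solving the two reaction functions simultaneously: (1 − (−0.25)(−0.25))x_D = 11.75 − 0.25·8, so 0.9375x_D = 9.75 and x_D = 10.4.
Then x_B = 8 − 0.25·10.4 = 5.4.
P_D = 49 − 2·10.4 − 5.4 = 22.8.
Profit = (22.8 − 2)·10.4 = 216.32.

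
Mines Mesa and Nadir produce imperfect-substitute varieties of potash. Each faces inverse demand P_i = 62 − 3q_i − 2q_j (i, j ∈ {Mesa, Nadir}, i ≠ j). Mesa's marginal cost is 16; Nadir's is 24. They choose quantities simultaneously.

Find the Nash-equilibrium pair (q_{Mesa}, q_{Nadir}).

6.25, 4.25

Mine Mesa's profit: π = q_{Mesa}(62 − 3q_{Mesa} − 2q_{Nadir}) − 16q_{Mesa}.
∂π/∂q_{Mesa} = 46 − 6q_{Mesa} − 2q_{Nadir} = 0 ⇒ q_{Mesa} = 23/3 − (1/3)q_{Nadir}.
Similarly q_{Nadir} = 19/3 − (1/3)q_{Mesa}.
Solving the two reaction functions simultaneously: (1 − (−1/3)(−1/3))q_{Mesa} = 23/3 − (1/3)·(19/3), so (8/9)q_{Mesa} = 50/9 and q_{Mesa} = 6.25.
Then q_{Nadir} = 19/3 − (1/3)·6.25 = 4.25.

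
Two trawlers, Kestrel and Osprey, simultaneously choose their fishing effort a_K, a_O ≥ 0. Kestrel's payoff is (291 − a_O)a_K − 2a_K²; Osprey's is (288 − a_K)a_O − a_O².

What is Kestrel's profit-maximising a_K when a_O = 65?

56.5

Expanding Kestrel's payoff: 291a_K − a_Oa_K − 2a_K².
∂π/∂a_K = 291 − a_O − 4a_K = 0, so a_K = 72.75 − 0.25a_O.
At a_O = 65: a_K = 72.75 − 0.25·65 = 56.5.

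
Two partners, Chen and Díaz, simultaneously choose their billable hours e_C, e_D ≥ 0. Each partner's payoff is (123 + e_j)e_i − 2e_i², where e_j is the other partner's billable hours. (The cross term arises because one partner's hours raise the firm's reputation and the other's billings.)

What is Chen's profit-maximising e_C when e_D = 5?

Chen's payoff is (123 + e_D)e_C − 2e_C².
∂π/∂e_C = 123 + e_D − 4e_C = 0, so e_C = 30.75 + 0.25e_D.
At e_D = 5: e_C = 30.75 + 0.25·5 = 32.

32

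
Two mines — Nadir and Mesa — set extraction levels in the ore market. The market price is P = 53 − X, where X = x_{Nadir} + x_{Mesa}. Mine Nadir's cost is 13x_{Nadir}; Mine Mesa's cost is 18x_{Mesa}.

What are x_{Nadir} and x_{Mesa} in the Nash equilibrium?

Mine Nadir's profit: π = x_{Nadir}(53 − (x_{Nadir} + x_{Mesa})) − 13x_{Nadir}.
∂π/∂x_{Nadir} = 40 − 2x_{Nadir} − x_{Mesa} = 0, so x_{Nadir} = 20 − 0.5x_{Mesa}.
By the same steps for Mesa: x_{Mesa} = 17.5 − 0.5x_{Nadir}.
Substituting the second reaction function into the first: x_{Nadir} = 20 − 0.5(17.5 − 0.5x_{Nadir}), which gives 0.75x_{Nadir} = 11.25 ⇒ x_{Nadir} = 15.
Then x_{Mesa} = 17.5 − 0.5·15 = 10.

15, 10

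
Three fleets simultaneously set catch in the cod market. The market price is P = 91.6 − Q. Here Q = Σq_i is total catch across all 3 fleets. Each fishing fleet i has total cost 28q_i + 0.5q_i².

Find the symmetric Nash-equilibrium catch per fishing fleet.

A representative fishing fleet's profit is π_i = q_i(91.6 − Q) − 28q_i − 0.5q_i², with Q = q_i + Σ_{j≠i} q_j.
First-order condition: 63.6 − 3q_i − Σ_{j≠i} q_j = 0.
Imposing symmetry (q_j = q for all j) turns Σ_{j≠i} q_j into 2q, so 63.6 = 5q and q = 12.72.

12.72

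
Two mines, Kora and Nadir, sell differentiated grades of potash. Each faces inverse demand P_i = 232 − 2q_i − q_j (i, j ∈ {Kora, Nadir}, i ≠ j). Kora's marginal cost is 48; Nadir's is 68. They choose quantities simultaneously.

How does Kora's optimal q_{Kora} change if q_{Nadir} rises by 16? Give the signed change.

-4

Mine Kora's profit: π = q_{Kora}(232 − 2q_{Kora} − q_{Nadir}) − 48q_{Kora}.
∂π/∂q_{Kora} = 184 − 4q_{Kora} − q_{Nadir} = 0 ⇒ q_{Kora} = 46 − 0.25q_{Nadir}.
The reaction-function slope is −0.25, so a 16-unit rise in q_{Nadir} moves q_{Kora} by −0.25 × 16 = −4. Kora's best response falls — the actions are strategic substitutes.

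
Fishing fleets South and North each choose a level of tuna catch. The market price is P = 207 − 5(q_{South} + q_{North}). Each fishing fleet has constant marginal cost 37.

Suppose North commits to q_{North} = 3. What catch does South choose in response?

Fishing fleet South's profit: π = q_{South}(207 − 5(q_{South} + q_{North})) − 37q_{South}.
∂π/∂q_{South} = 170 − 10q_{South} − 5q_{North} = 0, so q_{South} = 17 − 0.5q_{North}.
At q_{North} = 3: q_{South} = 17 − 0.5·3 = 15.5.

15.5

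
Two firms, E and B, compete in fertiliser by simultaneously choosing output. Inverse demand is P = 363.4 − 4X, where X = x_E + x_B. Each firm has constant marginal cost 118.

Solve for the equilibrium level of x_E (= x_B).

20.45

Firm E's profit: π = x_E(363.4 − 4(x_E + x_B)) − 118x_E.
∂π/∂x_E = 245.4 − 8x_E − 4x_B = 0, so x_E = 30.675 − 0.5x_B.
The game is symmetric, so in equilibrium x_B = x_E: the reaction function gives 1.5x_E = 30.675, hence x_E = 20.45.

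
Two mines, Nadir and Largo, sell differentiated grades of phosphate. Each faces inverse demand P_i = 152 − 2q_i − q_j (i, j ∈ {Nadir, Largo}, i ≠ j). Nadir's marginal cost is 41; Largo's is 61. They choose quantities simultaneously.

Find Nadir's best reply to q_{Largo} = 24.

21.75

Mine Nadir's profit: π = q_{Nadir}(152 − 2q_{Nadir} − q_{Largo}) − 41q_{Nadir}.
∂π/∂q_{Nadir} = 111 − 4q_{Nadir} − q_{Largo} = 0 ⇒ q_{Nadir} = 27.75 − 0.25q_{Largo}.
At q_{Largo} = 24: q_{Nadir} = 27.75 − 0.25·24 = 21.75.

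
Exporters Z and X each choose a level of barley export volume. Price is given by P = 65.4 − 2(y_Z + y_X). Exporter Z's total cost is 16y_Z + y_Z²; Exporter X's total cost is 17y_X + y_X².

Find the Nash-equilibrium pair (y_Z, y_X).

Exporter Z's profit: π = y_Z(65.4 − 2(y_Z + y_X)) − 16y_Z − y_Z².
∂π/∂y_Z = 49.4 − 6y_Z − 2y_X = 0, so y_Z = 247/30 − (1/3)y_X.
By the same steps for X: y_X = 121/15 − (1/3)y_Z.
Substituting the second reaction function into the first: y_Z = 247/30 − (1/3)(121/15 − (1/3)y_Z), which gives (8/9)y_Z = 499/90 ⇒ y_Z = 6.2375.
Then y_X = 121/15 − (1/3)·6.2375 = 5.9875.

6.2375, 5.9875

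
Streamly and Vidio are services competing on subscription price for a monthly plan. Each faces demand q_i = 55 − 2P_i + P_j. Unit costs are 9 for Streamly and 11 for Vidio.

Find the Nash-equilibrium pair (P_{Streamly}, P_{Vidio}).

Streamly's profit: π = (P_{Streamly} − 9)(55 − 2P_{Streamly} + P_{Vidio}).
∂π/∂P_{Streamly} = 73 − 4P_{Streamly} + P_{Vidio} = 0 ⇒ P_{Streamly} = 18.25 + 0.25P_{Vidio}.
Similarly P_{Vidio} = 19.25 + 0.25P_{Streamly}.
Substituting the second reaction function into the first: P_{Streamly} = 18.25 + 0.25(19.25 + 0.25P_{Streamly}), which gives 0.9375P_{Streamly} = 23.0625 ⇒ P_{Streamly} = 24.6.
Then P_{Vidio} = 19.25 + 0.25·24.6 = 25.4.

24.6, 25.4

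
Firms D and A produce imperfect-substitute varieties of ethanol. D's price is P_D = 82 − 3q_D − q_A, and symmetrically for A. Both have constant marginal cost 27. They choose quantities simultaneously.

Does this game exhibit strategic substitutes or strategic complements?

strategic substitutes

Firm D's profit: π = q_D(82 − 3q_D − q_A) − 27q_D.
∂π/∂q_D = 55 − 6q_D − q_A = 0 ⇒ q_D = 55/6 − (1/6)q_A.
The best-response slope dq_D/dq_A = −1/6 < 0: the reaction function is downward-sloping, so the choices are strategic substitutes.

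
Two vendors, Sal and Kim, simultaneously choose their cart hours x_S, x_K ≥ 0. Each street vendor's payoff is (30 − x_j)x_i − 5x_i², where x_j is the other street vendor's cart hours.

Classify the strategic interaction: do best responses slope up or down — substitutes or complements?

strategic substitutes

Sal's payoff is (30 − x_K)x_S − 5x_S².
∂π/∂x_S = 30 − x_K − 10x_S = 0, so x_S = 3 − 0.1x_K.
The best-response slope dx_S/dx_K = −0.1 < 0: the reaction function is downward-sloping, so the choices are strategic substitutes.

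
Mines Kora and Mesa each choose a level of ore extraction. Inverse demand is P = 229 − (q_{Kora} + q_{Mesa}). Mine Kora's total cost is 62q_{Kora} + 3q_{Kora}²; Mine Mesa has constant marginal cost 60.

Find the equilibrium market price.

Mine Kora's profit: π = q_{Kora}(229 − (q_{Kora} + q_{Mesa})) − 62q_{Kora} − 3q_{Kora}².
∂π/∂q_{Kora} = 167 − 8q_{Kora} − q_{Mesa} = 0, so q_{Kora} = 20.875 − 0.125q_{Mesa}.
For Mesa: ∂π/∂q_{Mesa} = 169 − 2q_{Mesa} − q_{Kora} = 0 ⇒ q_{Mesa} = 84.5 − 0.5q_{Kora}.
Plugging q_{Mesa} into Kora's best response: q_{Kora} = 20.875 − 0.125(84.5 − 0.5q_{Kora}) ⇒ 0.9375q_{Kora} = 10.3125, so q_{Kora} = 11.
Then q_{Mesa} = 84.5 − 0.5·11 = 79.
Equilibrium price: P = 229 − 90 = 139.

139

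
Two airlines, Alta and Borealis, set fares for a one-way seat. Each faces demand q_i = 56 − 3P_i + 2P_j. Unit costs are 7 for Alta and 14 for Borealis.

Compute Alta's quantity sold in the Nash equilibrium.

Alta's profit: π = (P_{Alta} − 7)(56 − 3P_{Alta} + 2P_{Borealis}).
∂π/∂P_{Alta} = 77 − 6P_{Alta} + 2P_{Borealis} = 0 ⇒ P_{Alta} = 77/6 + (1/3)P_{Borealis}.
Similarly P_{Borealis} = 49/3 + (1/3)P_{Alta}.
Plugging P_{Borealis} into Alta's best response: P_{Alta} = 77/6 + (1/3)(49/3 + (1/3)P_{Alta}) ⇒ (8/9)P_{Alta} = 329/18, so P_{Alta} = 20.5625.
Then P_{Borealis} = 49/3 + (1/3)·20.5625 = 23.1875.
q_{Alta} = 56 − 3·20.5625 + 2·23.1875 = 40.6875.

40.6875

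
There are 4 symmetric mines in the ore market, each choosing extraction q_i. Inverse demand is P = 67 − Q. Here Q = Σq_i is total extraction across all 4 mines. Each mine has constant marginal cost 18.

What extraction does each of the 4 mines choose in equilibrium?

A representative mine's profit is π_i = q_i(67 − Q) − 18q_i, with Q = q_i + Σ_{j≠i} q_j.
First-order condition: 49 − 2q_i − Σ_{j≠i} q_j = 0.
Imposing symmetry (q_j = q for all j) turns Σ_{j≠i} q_j into 3q, so 49 = 5q and q = 9.8.

9.8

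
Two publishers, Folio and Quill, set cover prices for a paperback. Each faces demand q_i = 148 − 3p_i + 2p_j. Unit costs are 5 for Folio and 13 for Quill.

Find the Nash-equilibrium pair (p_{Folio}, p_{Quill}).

Folio's profit: π = (p_{Folio} − 5)(148 − 3p_{Folio} + 2p_{Quill}).
∂π/∂p_{Folio} = 163 − 6p_{Folio} + 2p_{Quill} = 0 ⇒ p_{Folio} = 163/6 + (1/3)p_{Quill}.
Similarly p_{Quill} = 187/6 + (1/3)p_{Folio}.
Plugging p_{Quill} into Folio's best response: p_{Folio} = 163/6 + (1/3)(187/6 + (1/3)p_{Folio}) ⇒ (8/9)p_{Folio} = 338/9, so p_{Folio} = 42.25.
Then p_{Quill} = 187/6 + (1/3)·42.25 = 45.25.

42.25, 45.25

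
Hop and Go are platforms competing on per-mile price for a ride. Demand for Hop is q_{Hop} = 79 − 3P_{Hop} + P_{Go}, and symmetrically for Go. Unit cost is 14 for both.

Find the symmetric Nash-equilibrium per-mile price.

24.2

Hop's profit: π = (P_{Hop} − 14)(79 − 3P_{Hop} + P_{Go}).
∂π/∂P_{Hop} = 121 − 6P_{Hop} + P_{Go} = 0 ⇒ P_{Hop} = 121/6 + (1/6)P_{Go}.
Setting P_{Hop} = P_{Go} in the reaction function: P_{Hop} = 121/6 + (1/6)P_{Hop}, so P_{Hop} = (121/6) / (5/6) = 24.2.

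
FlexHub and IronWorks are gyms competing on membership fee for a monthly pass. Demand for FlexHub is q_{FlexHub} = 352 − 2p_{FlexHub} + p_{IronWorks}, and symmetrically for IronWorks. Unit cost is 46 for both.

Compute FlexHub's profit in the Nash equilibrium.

20808

FlexHub's profit: π = (p_{FlexHub} − 46)(352 − 2p_{FlexHub} + p_{IronWorks}).
∂π/∂p_{FlexHub} = 444 − 4p_{FlexHub} + p_{IronWorks} = 0 ⇒ p_{FlexHub} = 111 + 0.25p_{IronWorks}.
By symmetry p_{IronWorks} = p_{FlexHub}; substituting into the reaction function, 0.75p_{FlexHub} = 111 and p_{FlexHub} = 148.
q_{FlexHub} = 352 − 2·148 + 148 = 204.
Profit = (148 − 46)·204 = 20808.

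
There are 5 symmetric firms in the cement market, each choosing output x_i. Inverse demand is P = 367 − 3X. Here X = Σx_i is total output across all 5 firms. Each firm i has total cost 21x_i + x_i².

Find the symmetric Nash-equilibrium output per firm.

A representative firm's profit is π_i = x_i(367 − 3X) − 21x_i − x_i², with X = x_i + Σ_{j≠i} x_j.
First-order condition: 346 − 8x_i − 3Σ_{j≠i} x_j = 0.
With identical firms, set every x_j = x: then 346 − 8x − 12x = 0, i.e. x = 346/20 = 17.3.

17.3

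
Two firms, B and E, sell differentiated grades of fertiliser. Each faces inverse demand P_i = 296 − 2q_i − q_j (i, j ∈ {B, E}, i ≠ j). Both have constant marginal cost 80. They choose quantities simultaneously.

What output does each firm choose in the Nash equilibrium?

43.2

Firm B's profit: π = q_B(296 − 2q_B − q_E) − 80q_B.
∂π/∂q_B = 216 − 4q_B − q_E = 0 ⇒ q_B = 54 − 0.25q_E.
The game is symmetric, so in equilibrium q_E = q_B: the reaction function gives 1.25q_B = 54, hence q_B = 43.2.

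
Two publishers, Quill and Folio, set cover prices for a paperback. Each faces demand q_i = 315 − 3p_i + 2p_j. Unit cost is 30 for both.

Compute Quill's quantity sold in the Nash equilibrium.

Quill's profit: π = (p_{Quill} − 30)(315 − 3p_{Quill} + 2p_{Folio}).
∂π/∂p_{Quill} = 405 − 6p_{Quill} + 2p_{Folio} = 0 ⇒ p_{Quill} = 67.5 + (1/3)p_{Folio}.
Setting p_{Quill} = p_{Folio} in the reaction function: p_{Quill} = 67.5 + (1/3)p_{Quill}, so p_{Quill} = 67.5 / (2/3) = 101.25.
q_{Quill} = 315 − 3·101.25 + 2·101.25 = 213.75.

213.75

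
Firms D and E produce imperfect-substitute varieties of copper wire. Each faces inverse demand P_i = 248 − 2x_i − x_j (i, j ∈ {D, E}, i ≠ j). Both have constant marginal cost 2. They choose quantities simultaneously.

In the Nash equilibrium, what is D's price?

Firm D's profit: π = x_D(248 − 2x_D − x_E) − 2x_D.
∂π/∂x_D = 246 − 4x_D − x_E = 0 ⇒ x_D = 61.5 − 0.25x_E.
Setting x_D = x_E in the reaction function: x_D = 61.5 − 0.25x_D, so x_D = 61.5 / 1.25 = 49.2.
P_D = 248 − 2·49.2 − 49.2 = 100.4.

100.4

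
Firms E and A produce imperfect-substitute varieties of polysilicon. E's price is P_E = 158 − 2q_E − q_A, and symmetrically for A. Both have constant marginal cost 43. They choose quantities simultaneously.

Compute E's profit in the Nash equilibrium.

1058

Firm E's profit: π = q_E(158 − 2q_E − q_A) − 43q_E.
∂π/∂q_E = 115 − 4q_E − q_A = 0 ⇒ q_E = 28.75 − 0.25q_A.
The game is symmetric, so in equilibrium q_A = q_E: the reaction function gives 1.25q_E = 28.75, hence q_E = 23.
P_E = 158 − 2·23 − 23 = 89.
Profit = (89 − 43)·23 = 1058.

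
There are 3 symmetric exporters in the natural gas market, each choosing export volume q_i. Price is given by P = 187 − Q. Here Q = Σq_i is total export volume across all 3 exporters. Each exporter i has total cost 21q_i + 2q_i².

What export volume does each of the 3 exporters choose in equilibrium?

A representative exporter's profit is π_i = q_i(187 − Q) − 21q_i − 2q_i², with Q = q_i + Σ_{j≠i} q_j.
First-order condition: 166 − 6q_i − Σ_{j≠i} q_j = 0.
With identical exporters, set every q_j = q: then 166 − 6q − 2q = 0, i.e. q = 166/8 = 20.75.

20.75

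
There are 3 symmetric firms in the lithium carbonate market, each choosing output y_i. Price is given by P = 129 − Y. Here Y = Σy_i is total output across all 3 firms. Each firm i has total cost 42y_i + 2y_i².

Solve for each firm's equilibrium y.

A representative firm's profit is π_i = y_i(129 − Y) − 42y_i − 2y_i², with Y = y_i + Σ_{j≠i} y_j.
First-order condition: 87 − 6y_i − Σ_{j≠i} y_j = 0.
Imposing symmetry (y_j = y for all j) turns Σ_{j≠i} y_j into 2y, so 87 = 8y and y = 10.875.

10.875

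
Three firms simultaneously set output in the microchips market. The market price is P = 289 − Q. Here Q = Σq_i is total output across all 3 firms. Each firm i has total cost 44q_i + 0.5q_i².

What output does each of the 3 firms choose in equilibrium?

A representative firm's profit is π_i = q_i(289 − Q) − 44q_i − 0.5q_i², with Q = q_i + Σ_{j≠i} q_j.
First-order condition: 245 − 3q_i − Σ_{j≠i} q_j = 0.
With identical firms, set every q_j = q: then 245 − 3q − 2q = 0, i.e. q = 245/5 = 49.

49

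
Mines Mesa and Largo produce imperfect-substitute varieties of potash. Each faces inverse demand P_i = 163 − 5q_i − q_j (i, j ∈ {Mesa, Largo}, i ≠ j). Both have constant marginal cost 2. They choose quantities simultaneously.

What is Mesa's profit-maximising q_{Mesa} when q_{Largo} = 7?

15.4

Mine Mesa's profit: π = q_{Mesa}(163 − 5q_{Mesa} − q_{Largo}) − 2q_{Mesa}.
∂π/∂q_{Mesa} = 161 − 10q_{Mesa} − q_{Largo} = 0 ⇒ q_{Mesa} = 16.1 − 0.1q_{Largo}.
At q_{Largo} = 7: q_{Mesa} = 16.1 − 0.1·7 = 15.4.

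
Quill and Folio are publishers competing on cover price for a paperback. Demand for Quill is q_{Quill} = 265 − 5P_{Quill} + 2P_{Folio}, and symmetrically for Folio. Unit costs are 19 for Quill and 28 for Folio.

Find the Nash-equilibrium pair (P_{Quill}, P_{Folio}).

Quill's profit: π = (P_{Quill} − 19)(265 − 5P_{Quill} + 2P_{Folio}).
∂π/∂P_{Quill} = 360 − 10P_{Quill} + 2P_{Folio} = 0 ⇒ P_{Quill} = 36 + 0.2P_{Folio}.
Similarly P_{Folio} = 40.5 + 0.2P_{Quill}.
Plugging P_{Folio} into Quill's best response: P_{Quill} = 36 + 0.2(40.5 + 0.2P_{Quill}) ⇒ 0.96P_{Quill} = 44.1, so P_{Quill} = 45.9375.
Then P_{Folio} = 40.5 + 0.2·45.9375 = 49.6875.

45.9375, 49.6875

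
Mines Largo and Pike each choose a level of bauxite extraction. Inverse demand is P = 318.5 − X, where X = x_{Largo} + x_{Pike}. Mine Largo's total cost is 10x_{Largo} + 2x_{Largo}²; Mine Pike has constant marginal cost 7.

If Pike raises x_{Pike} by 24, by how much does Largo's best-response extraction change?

-4

Mine Largo's profit: π = x_{Largo}(318.5 − (x_{Largo} + x_{Pike})) − 10x_{Largo} − 2x_{Largo}².
∂π/∂x_{Largo} = 308.5 − 6x_{Largo} − x_{Pike} = 0, so x_{Largo} = 617/12 − (1/6)x_{Pike}.
The reaction-function slope is −1/6, so a 24-unit rise in x_{Pike} moves x_{Largo} by −1/6 × 24 = −4. Largo's best response falls — the actions are strategic substitutes.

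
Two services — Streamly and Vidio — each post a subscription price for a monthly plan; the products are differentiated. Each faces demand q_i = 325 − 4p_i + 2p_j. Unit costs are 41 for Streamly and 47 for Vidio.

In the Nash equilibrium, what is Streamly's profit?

6822.76

Streamly's profit: π = (p_{Streamly} − 41)(325 − 4p_{Streamly} + 2p_{Vidio}).
∂π/∂p_{Streamly} = 489 − 8p_{Streamly} + 2p_{Vidio} = 0 ⇒ p_{Streamly} = 61.125 + 0.25p_{Vidio}.
Similarly p_{Vidio} = 64.125 + 0.25p_{Streamly}.
Solving the two reaction functions simultaneously: (1 − (0.25)(0.25))p_{Streamly} = 61.125 + 0.25·64.125, so 0.9375p_{Streamly} = 2469/32 and p_{Streamly} = 82.3.
Then p_{Vidio} = 64.125 + 0.25·82.3 = 84.7.
q_{Streamly} = 325 − 4·82.3 + 2·84.7 = 165.2.
Profit = (82.3 − 41)·165.2 = 6822.76.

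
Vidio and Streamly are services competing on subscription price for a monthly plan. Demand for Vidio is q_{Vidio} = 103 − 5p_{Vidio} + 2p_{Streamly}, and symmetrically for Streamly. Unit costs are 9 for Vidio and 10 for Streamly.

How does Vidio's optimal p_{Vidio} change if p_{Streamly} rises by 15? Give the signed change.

3

Vidio's profit: π = (p_{Vidio} − 9)(103 − 5p_{Vidio} + 2p_{Streamly}).
∂π/∂p_{Vidio} = 148 − 10p_{Vidio} + 2p_{Streamly} = 0 ⇒ p_{Vidio} = 14.8 + 0.2p_{Streamly}.
The reaction-function slope is 0.2, so a 15-unit rise in p_{Streamly} moves p_{Vidio} by 0.2 × 15 = 3. Vidio's best response rises — the actions are strategic complements.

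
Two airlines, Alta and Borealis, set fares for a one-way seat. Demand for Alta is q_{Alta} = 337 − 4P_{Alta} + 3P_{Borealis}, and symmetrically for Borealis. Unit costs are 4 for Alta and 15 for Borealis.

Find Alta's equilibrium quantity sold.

Alta's profit: π = (P_{Alta} − 4)(337 − 4P_{Alta} + 3P_{Borealis}).
∂π/∂P_{Alta} = 353 − 8P_{Alta} + 3P_{Borealis} = 0 ⇒ P_{Alta} = 44.125 + 0.375P_{Borealis}.
Similarly P_{Borealis} = 49.625 + 0.375P_{Alta}.
Substituting the second reaction function into the first: P_{Alta} = 44.125 + 0.375(49.625 + 0.375P_{Alta}), which gives (55/64)P_{Alta} = 4015/64 ⇒ P_{Alta} = 73.
Then P_{Borealis} = 49.625 + 0.375·73 = 77.
q_{Alta} = 337 − 4·73 + 3·77 = 276.

276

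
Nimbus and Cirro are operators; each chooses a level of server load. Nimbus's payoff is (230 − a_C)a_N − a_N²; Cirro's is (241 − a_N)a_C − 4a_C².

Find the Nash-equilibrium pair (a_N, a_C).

Expanding Nimbus's payoff: 230a_N − a_Ca_N − a_N².
∂π/∂a_N = 230 − a_C − 2a_N = 0, so a_N = 115 − 0.5a_C.
Likewise for Cirro: a_C = 30.125 − 0.125a_N.
Substituting the second reaction function into the first: a_N = 115 − 0.5(30.125 − 0.125a_N), which gives 0.9375a_N = 99.9375 ⇒ a_N = 106.6.
Then a_C = 30.125 − 0.125·106.6 = 16.8.

106.6, 16.8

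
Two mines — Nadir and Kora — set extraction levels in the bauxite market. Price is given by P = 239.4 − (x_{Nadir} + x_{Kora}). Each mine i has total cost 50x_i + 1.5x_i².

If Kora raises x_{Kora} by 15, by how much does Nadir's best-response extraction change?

Mine Nadir's profit: π = x_{Nadir}(239.4 − (x_{Nadir} + x_{Kora})) − 50x_{Nadir} − 1.5x_{Nadir}².
∂π/∂x_{Nadir} = 189.4 − 5x_{Nadir} − x_{Kora} = 0, so x_{Nadir} = 37.88 − 0.2x_{Kora}.
The reaction-function slope is −0.2, so a 15-unit rise in x_{Kora} moves x_{Nadir} by −0.2 × 15 = −3. Nadir's best response falls — the actions are strategic substitutes.

-3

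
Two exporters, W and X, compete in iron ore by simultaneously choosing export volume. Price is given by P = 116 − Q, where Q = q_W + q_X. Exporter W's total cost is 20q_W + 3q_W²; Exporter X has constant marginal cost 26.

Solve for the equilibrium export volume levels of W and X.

6.8, 41.6

Exporter W's profit: π = q_W(116 − (q_W + q_X)) − 20q_W − 3q_W².
∂π/∂q_W = 96 − 8q_W − q_X = 0, so q_W = 12 − 0.125q_X.
For X: ∂π/∂q_X = 90 − 2q_X − q_W = 0 ⇒ q_X = 45 − 0.5q_W.
Solving the two reaction functions simultaneously: (1 − (−0.125)(−0.5))q_W = 12 − 0.125·45, so 0.9375q_W = 6.375 and q_W = 6.8.
Then q_X = 45 − 0.5·6.8 = 41.6.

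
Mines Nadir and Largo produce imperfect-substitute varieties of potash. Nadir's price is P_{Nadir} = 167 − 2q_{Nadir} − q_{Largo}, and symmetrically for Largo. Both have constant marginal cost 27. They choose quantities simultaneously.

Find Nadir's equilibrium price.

Mine Nadir's profit: π = q_{Nadir}(167 − 2q_{Nadir} − q_{Largo}) − 27q_{Nadir}.
∂π/∂q_{Nadir} = 140 − 4q_{Nadir} − q_{Largo} = 0 ⇒ q_{Nadir} = 35 − 0.25q_{Largo}.
The game is symmetric, so in equilibrium q_{Largo} = q_{Nadir}: the reaction function gives 1.25q_{Nadir} = 35, hence q_{Nadir} = 28.
P_{Nadir} = 167 − 2·28 − 28 = 83.

83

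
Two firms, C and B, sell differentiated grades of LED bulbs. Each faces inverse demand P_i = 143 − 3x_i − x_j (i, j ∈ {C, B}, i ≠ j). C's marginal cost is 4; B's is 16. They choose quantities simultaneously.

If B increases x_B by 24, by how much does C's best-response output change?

Firm C's profit: π = x_C(143 − 3x_C − x_B) − 4x_C.
∂π/∂x_C = 139 − 6x_C − x_B = 0 ⇒ x_C = 139/6 − (1/6)x_B.
The reaction-function slope is −1/6, so a 24-unit rise in x_B moves x_C by −1/6 × 24 = −4. C's best response falls — the actions are strategic substitutes.

-4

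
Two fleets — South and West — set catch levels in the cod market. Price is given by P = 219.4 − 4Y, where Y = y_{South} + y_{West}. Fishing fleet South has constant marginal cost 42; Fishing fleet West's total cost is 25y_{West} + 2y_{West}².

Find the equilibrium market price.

109.56

Fishing fleet South's profit: π = y_{South}(219.4 − 4(y_{South} + y_{West})) − 42y_{South}.
∂π/∂y_{South} = 177.4 − 8y_{South} − 4y_{West} = 0, so y_{South} = 22.175 − 0.5y_{West}.
For West: ∂π/∂y_{West} = 194.4 − 12y_{West} − 4y_{South} = 0 ⇒ y_{West} = 16.2 − (1/3)y_{South}.
Solving the two reaction functions simultaneously: (1 − (−0.5)(−1/3))y_{South} = 22.175 − 0.5·16.2, so (5/6)y_{South} = 14.075 and y_{South} = 16.89.
Then y_{West} = 16.2 − (1/3)·16.89 = 10.57.
Equilibrium price: P = 219.4 − 4·27.46 = 109.56.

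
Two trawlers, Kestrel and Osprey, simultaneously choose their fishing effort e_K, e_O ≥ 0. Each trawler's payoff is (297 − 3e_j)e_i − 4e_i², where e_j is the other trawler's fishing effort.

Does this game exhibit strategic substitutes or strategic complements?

strategic substitutes

Kestrel's payoff is (297 − 3e_O)e_K − 4e_K².
∂π/∂e_K = 297 − 3e_O − 8e_K = 0, so e_K = 37.125 − 0.375e_O.
The best-response slope de_K/de_O = −0.375 < 0: the reaction function is downward-sloping, so the choices are strategic substitutes.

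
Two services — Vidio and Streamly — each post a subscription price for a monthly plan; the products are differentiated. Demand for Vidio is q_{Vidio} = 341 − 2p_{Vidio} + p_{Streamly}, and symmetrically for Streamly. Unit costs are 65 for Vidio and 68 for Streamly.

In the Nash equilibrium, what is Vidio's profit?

Vidio's profit: π = (p_{Vidio} − 65)(341 − 2p_{Vidio} + p_{Streamly}).
∂π/∂p_{Vidio} = 471 − 4p_{Vidio} + p_{Streamly} = 0 ⇒ p_{Vidio} = 117.75 + 0.25p_{Streamly}.
Similarly p_{Streamly} = 119.25 + 0.25p_{Vidio}.
Solving the two reaction functions simultaneously: (1 − (0.25)(0.25))p_{Vidio} = 117.75 + 0.25·119.25, so 0.9375p_{Vidio} = 147.5625 and p_{Vidio} = 157.4.
Then p_{Streamly} = 119.25 + 0.25·157.4 = 158.6.
q_{Vidio} = 341 − 2·157.4 + 158.6 = 184.8.
Profit = (157.4 − 65)·184.8 = 17075.52.

17075.52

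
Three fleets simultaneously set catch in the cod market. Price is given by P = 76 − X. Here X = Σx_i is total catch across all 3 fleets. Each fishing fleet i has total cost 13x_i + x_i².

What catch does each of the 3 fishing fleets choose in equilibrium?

A representative fishing fleet's profit is π_i = x_i(76 − X) − 13x_i − x_i², with X = x_i + Σ_{j≠i} x_j.
First-order condition: 63 − 4x_i − Σ_{j≠i} x_j = 0.
In a symmetric equilibrium every fishing fleet chooses the same x, so Σ_{j≠i} x_j = 2x. The condition becomes 63 − 6x = 0, giving x = 63/6 = 10.5.

10.5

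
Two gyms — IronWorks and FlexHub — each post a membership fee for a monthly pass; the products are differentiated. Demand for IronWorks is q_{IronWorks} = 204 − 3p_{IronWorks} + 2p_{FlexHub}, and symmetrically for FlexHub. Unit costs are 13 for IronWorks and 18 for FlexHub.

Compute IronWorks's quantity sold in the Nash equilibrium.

IronWorks's profit: π = (p_{IronWorks} − 13)(204 − 3p_{IronWorks} + 2p_{FlexHub}).
∂π/∂p_{IronWorks} = 243 − 6p_{IronWorks} + 2p_{FlexHub} = 0 ⇒ p_{IronWorks} = 40.5 + (1/3)p_{FlexHub}.
Similarly p_{FlexHub} = 43 + (1/3)p_{IronWorks}.
Plugging p_{FlexHub} into IronWorks's best response: p_{IronWorks} = 40.5 + (1/3)(43 + (1/3)p_{IronWorks}) ⇒ (8/9)p_{IronWorks} = 329/6, so p_{IronWorks} = 61.6875.
Then p_{FlexHub} = 43 + (1/3)·61.6875 = 63.5625.
q_{IronWorks} = 204 − 3·61.6875 + 2·63.5625 = 146.0625.

146.0625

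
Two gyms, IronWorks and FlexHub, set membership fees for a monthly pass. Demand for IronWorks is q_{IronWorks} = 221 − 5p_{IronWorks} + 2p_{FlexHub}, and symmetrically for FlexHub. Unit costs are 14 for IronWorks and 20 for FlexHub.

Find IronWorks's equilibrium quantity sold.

IronWorks's profit: π = (p_{IronWorks} − 14)(221 − 5p_{IronWorks} + 2p_{FlexHub}).
∂π/∂p_{IronWorks} = 291 − 10p_{IronWorks} + 2p_{FlexHub} = 0 ⇒ p_{IronWorks} = 29.1 + 0.2p_{FlexHub}.
Similarly p_{FlexHub} = 32.1 + 0.2p_{IronWorks}.
Substituting the second reaction function into the first: p_{IronWorks} = 29.1 + 0.2(32.1 + 0.2p_{IronWorks}), which gives 0.96p_{IronWorks} = 35.52 ⇒ p_{IronWorks} = 37.
Then p_{FlexHub} = 32.1 + 0.2·37 = 39.5.
q_{IronWorks} = 221 − 5·37 + 2·39.5 = 115.

115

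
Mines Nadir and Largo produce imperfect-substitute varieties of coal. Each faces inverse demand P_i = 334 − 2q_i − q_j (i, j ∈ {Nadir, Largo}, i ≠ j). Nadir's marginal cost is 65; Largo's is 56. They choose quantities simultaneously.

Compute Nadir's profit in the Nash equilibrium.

5660.48

Mine Nadir's profit: π = q_{Nadir}(334 − 2q_{Nadir} − q_{Largo}) − 65q_{Nadir}.
∂π/∂q_{Nadir} = 269 − 4q_{Nadir} − q_{Largo} = 0 ⇒ q_{Nadir} = 67.25 − 0.25q_{Largo}.
Similarly q_{Largo} = 69.5 − 0.25q_{Nadir}.
Substituting the second reaction function into the first: q_{Nadir} = 67.25 − 0.25(69.5 − 0.25q_{Nadir}), which gives 0.9375q_{Nadir} = 49.875 ⇒ q_{Nadir} = 53.2.
Then q_{Largo} = 69.5 − 0.25·53.2 = 56.2.
P_{Nadir} = 334 − 2·53.2 − 56.2 = 171.4.
Profit = (171.4 − 65)·53.2 = 5660.48.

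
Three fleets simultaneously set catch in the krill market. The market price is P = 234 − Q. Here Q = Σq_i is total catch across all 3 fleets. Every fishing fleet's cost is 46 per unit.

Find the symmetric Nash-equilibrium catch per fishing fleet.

A representative fishing fleet's profit is π_i = q_i(234 − Q) − 46q_i, with Q = q_i + Σ_{j≠i} q_j.
First-order condition: 188 − 2q_i − Σ_{j≠i} q_j = 0.
In a symmetric equilibrium every fishing fleet chooses the same q, so Σ_{j≠i} q_j = 2q. The condition becomes 188 − 4q = 0, giving q = 188/4 = 47.

47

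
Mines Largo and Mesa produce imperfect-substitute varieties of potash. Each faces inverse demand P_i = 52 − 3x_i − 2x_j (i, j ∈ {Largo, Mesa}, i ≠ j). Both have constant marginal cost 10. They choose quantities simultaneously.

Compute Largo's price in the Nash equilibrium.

25.75

Mine Largo's profit: π = x_{Largo}(52 − 3x_{Largo} − 2x_{Mesa}) − 10x_{Largo}.
∂π/∂x_{Largo} = 42 − 6x_{Largo} − 2x_{Mesa} = 0 ⇒ x_{Largo} = 7 − (1/3)x_{Mesa}.
Setting x_{Largo} = x_{Mesa} in the reaction function: x_{Largo} = 7 − (1/3)x_{Largo}, so x_{Largo} = 7 / (4/3) = 5.25.
P_{Largo} = 52 − 3·5.25 − 2·5.25 = 25.75.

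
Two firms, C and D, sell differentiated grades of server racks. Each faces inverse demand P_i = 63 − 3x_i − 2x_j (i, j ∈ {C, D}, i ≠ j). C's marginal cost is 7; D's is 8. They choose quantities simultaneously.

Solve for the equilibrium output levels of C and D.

Firm C's profit: π = x_C(63 − 3x_C − 2x_D) − 7x_C.
∂π/∂x_C = 56 − 6x_C − 2x_D = 0 ⇒ x_C = 28/3 − (1/3)x_D.
Similarly x_D = 55/6 − (1/3)x_C.
Plugging x_D into C's best response: x_C = 28/3 − (1/3)(55/6 − (1/3)x_C) ⇒ (8/9)x_C = 113/18, so x_C = 7.0625.
Then x_D = 55/6 − (1/3)·7.0625 = 6.8125.

7.0625, 6.8125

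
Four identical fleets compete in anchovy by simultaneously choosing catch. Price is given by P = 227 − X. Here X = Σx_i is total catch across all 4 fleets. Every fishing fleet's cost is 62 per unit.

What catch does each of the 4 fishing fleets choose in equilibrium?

33

A representative fishing fleet's profit is π_i = x_i(227 − X) − 62x_i, with X = x_i + Σ_{j≠i} x_j.
First-order condition: 165 − 2x_i − Σ_{j≠i} x_j = 0.
With identical fishing fleets, set every x_j = x: then 165 − 2x − 3x = 0, i.e. x = 165/5 = 33.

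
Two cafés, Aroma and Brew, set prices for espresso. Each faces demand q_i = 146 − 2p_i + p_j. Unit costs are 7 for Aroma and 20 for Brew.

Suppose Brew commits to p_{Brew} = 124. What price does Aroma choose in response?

Aroma's profit: π = (p_{Aroma} − 7)(146 − 2p_{Aroma} + p_{Brew}).
∂π/∂p_{Aroma} = 160 − 4p_{Aroma} + p_{Brew} = 0 ⇒ p_{Aroma} = 40 + 0.25p_{Brew}.
At p_{Brew} = 124: p_{Aroma} = 40 + 0.25·124 = 71.

71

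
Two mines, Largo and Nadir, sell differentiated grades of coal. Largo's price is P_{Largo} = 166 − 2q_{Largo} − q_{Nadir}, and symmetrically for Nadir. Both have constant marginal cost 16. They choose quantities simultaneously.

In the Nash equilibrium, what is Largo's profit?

1800

Mine Largo's profit: π = q_{Largo}(166 − 2q_{Largo} − q_{Nadir}) − 16q_{Largo}.
∂π/∂q_{Largo} = 150 − 4q_{Largo} − q_{Nadir} = 0 ⇒ q_{Largo} = 37.5 − 0.25q_{Nadir}.
By symmetry q_{Nadir} = q_{Largo}; substituting into the reaction function, 1.25q_{Largo} = 37.5 and q_{Largo} = 30.
P_{Largo} = 166 − 2·30 − 30 = 76.
Profit = (76 − 16)·30 = 1800.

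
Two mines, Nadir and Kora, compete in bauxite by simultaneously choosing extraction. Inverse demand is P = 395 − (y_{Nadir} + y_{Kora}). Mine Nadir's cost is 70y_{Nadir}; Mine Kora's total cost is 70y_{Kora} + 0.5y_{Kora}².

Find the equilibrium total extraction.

Mine Nadir's profit: π = y_{Nadir}(395 − (y_{Nadir} + y_{Kora})) − 70y_{Nadir}.
∂π/∂y_{Nadir} = 325 − 2y_{Nadir} − y_{Kora} = 0, so y_{Nadir} = 162.5 − 0.5y_{Kora}.
For Kora: ∂π/∂y_{Kora} = 325 − 3y_{Kora} − y_{Nadir} = 0 ⇒ y_{Kora} = 325/3 − (1/3)y_{Nadir}.
Substituting the second reaction function into the first: y_{Nadir} = 162.5 − 0.5(325/3 − (1/3)y_{Nadir}), which gives (5/6)y_{Nadir} = 325/3 ⇒ y_{Nadir} = 130.
Then y_{Kora} = 325/3 − (1/3)·130 = 65.
Total extraction: 130 + 65 = 195.

195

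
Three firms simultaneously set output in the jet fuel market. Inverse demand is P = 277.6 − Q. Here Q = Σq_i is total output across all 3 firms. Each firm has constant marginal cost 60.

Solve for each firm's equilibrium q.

A representative firm's profit is π_i = q_i(277.6 − Q) − 60q_i, with Q = q_i + Σ_{j≠i} q_j.
First-order condition: 217.6 − 2q_i − Σ_{j≠i} q_j = 0.
Imposing symmetry (q_j = q for all j) turns Σ_{j≠i} q_j into 2q, so 217.6 = 4q and q = 54.4.

54.4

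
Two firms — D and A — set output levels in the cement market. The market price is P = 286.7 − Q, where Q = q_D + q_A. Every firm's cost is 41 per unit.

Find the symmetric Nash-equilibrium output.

81.9

Firm D's profit: π = q_D(286.7 − (q_D + q_A)) − 41q_D.
∂π/∂q_D = 245.7 − 2q_D − q_A = 0, so q_D = 122.85 − 0.5q_A.
The game is symmetric, so in equilibrium q_A = q_D: the reaction function gives 1.5q_D = 122.85, hence q_D = 81.9.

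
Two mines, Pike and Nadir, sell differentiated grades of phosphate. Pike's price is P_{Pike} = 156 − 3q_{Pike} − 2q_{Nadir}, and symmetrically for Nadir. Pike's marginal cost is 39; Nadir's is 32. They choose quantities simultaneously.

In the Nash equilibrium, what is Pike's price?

81.5625

Mine Pike's profit: π = q_{Pike}(156 − 3q_{Pike} − 2q_{Nadir}) − 39q_{Pike}.
∂π/∂q_{Pike} = 117 − 6q_{Pike} − 2q_{Nadir} = 0 ⇒ q_{Pike} = 19.5 − (1/3)q_{Nadir}.
Similarly q_{Nadir} = 62/3 − (1/3)q_{Pike}.
Plugging q_{Nadir} into Pike's best response: q_{Pike} = 19.5 − (1/3)(62/3 − (1/3)q_{Pike}) ⇒ (8/9)q_{Pike} = 227/18, so q_{Pike} = 14.1875.
Then q_{Nadir} = 62/3 − (1/3)·14.1875 = 15.9375.
P_{Pike} = 156 − 3·14.1875 − 2·15.9375 = 81.5625.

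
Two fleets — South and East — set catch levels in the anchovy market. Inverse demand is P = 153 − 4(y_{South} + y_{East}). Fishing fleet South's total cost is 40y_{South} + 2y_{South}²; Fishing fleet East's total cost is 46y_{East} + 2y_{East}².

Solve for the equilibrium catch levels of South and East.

Fishing fleet South's profit: π = y_{South}(153 − 4(y_{South} + y_{East})) − 40y_{South} − 2y_{South}².
∂π/∂y_{South} = 113 − 12y_{South} − 4y_{East} = 0, so y_{South} = 113/12 − (1/3)y_{East}.
By the same steps for East: y_{East} = 107/12 − (1/3)y_{South}.
Solving the two reaction functions simultaneously: (1 − (−1/3)(−1/3))y_{South} = 113/12 − (1/3)·(107/12), so (8/9)y_{South} = 58/9 and y_{South} = 7.25.
Then y_{East} = 107/12 − (1/3)·7.25 = 6.5.

7.25, 6.5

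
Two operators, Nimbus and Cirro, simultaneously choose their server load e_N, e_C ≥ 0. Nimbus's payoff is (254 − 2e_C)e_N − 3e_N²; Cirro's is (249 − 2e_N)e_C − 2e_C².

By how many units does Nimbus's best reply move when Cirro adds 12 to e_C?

Expanding Nimbus's payoff: 254e_N − 2e_Ce_N − 3e_N².
∂π/∂e_N = 254 − 2e_C − 6e_N = 0, so e_N = 127/3 − (1/3)e_C.
The reaction-function slope is −1/3, so a 12-unit rise in e_C moves e_N by −1/3 × 12 = −4. Nimbus's best response falls — the actions are strategic substitutes.

-4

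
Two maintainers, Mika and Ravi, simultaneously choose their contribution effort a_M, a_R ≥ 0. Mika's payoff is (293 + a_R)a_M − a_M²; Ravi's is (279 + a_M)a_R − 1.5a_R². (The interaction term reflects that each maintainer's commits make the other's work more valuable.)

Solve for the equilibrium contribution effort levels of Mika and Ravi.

231.6, 170.2

Expanding Mika's payoff: 293a_M + a_Ra_M − a_M².
∂π/∂a_M = 293 + a_R − 2a_M = 0, so a_M = 146.5 + 0.5a_R.
Likewise for Ravi: a_R = 93 + (1/3)a_M.
Plugging a_R into Mika's best response: a_M = 146.5 + 0.5(93 + (1/3)a_M) ⇒ (5/6)a_M = 193, so a_M = 231.6.
Then a_R = 93 + (1/3)·231.6 = 170.2.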